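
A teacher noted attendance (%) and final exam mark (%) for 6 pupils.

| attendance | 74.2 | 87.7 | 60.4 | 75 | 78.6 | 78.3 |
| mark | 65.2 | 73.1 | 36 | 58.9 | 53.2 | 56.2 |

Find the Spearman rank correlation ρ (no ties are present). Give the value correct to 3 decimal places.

0.429

Rank attendance: 2, 6, 1, 3, 5, 4
Rank mark: 5, 6, 1, 4, 2, 3
d = rank(attendance) − rank(mark): -3, 0, 0, -1, 3, 1; Σd² = 20
ρ = 1 − 6Σd² / [n(n²−1)] = 1 − 6×20 / (6×35) = 1 − 120/210 ≈ 0.429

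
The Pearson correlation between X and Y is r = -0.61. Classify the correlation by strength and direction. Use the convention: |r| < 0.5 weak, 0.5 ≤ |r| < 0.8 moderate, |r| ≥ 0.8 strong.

moderate negative

r = -0.61 < 0 so the relationship is negative.
|r| = 0.61, which falls in the moderate range.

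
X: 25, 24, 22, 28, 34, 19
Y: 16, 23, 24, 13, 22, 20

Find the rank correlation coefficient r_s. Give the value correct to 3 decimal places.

Rank X: 4, 3, 2, 5, 6, 1
Rank Y: 2, 5, 6, 1, 4, 3
d = rank(X) − rank(Y): 2, -2, -4, 4, 2, -2; Σd² = 48
ρ = 1 − 6Σd² / [n(n²−1)] = 1 − 6×48 / (6×35) = 1 − 288/210 ≈ -0.371

-0.371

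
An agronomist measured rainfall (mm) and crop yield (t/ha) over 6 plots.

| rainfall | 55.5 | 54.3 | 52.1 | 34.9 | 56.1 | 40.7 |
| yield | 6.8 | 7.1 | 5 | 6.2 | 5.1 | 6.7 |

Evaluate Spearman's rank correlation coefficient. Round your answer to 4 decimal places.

0.0857

Rank rainfall: 5, 4, 3, 1, 6, 2
Rank yield: 5, 6, 1, 3, 2, 4
d = rank(rainfall) − rank(yield): 0, -2, 2, -2, 4, -2; Σd² = 32
ρ = 1 − 6Σd² / [n(n²−1)] = 1 − 6×32 / (6×35) = 1 − 192/210 ≈ 0.0857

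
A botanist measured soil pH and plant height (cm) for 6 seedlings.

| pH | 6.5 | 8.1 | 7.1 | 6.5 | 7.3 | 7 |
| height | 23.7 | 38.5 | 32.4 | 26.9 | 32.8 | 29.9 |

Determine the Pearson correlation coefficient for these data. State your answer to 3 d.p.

n = 6, Σx = 42.5, Σy = 184.2, Σx² = 302.81, Σy² = 5787.16, Σxy = 1319.53
nΣxy − ΣxΣy = 7917.18 − 7828.5 = 88.68
nΣx² − (Σx)² = 1816.86 − 1806.25 = 10.61; nΣy² − (Σy)² = 34722.96 − 33929.64 = 793.32
r = 88.68 / √(10.61 × 793.32) = 88.68 / 91.7449 ≈ 0.967

0.967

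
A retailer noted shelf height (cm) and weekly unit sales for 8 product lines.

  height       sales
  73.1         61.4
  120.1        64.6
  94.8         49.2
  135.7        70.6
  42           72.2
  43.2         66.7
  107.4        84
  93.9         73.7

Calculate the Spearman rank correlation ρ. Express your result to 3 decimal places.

0.000

Rank height: 3, 7, 5, 8, 1, 2, 6, 4
Rank sales: 2, 3, 1, 5, 6, 4, 8, 7
d = rank(height) − rank(sales): 1, 4, 4, 3, -5, -2, -2, -3; Σd² = 84
ρ = 1 − 6Σd² / [n(n²−1)] = 1 − 6×84 / (8×63) = 1 − 504/504 ≈ 0.000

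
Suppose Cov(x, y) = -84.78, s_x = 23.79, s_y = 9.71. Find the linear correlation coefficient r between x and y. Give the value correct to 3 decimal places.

r = Cov(x,y) / (s_x · s_y) = -84.78 / (23.79 × 9.71)
  = -84.78 / 231.0009 ≈ -0.367

-0.367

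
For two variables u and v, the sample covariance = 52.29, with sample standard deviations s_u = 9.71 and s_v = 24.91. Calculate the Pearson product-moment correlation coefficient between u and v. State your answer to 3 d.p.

r = Cov(u,v) / (s_u · s_v) = 52.29 / (9.71 × 24.91)
  = 52.29 / 241.8761 ≈ 0.216

0.216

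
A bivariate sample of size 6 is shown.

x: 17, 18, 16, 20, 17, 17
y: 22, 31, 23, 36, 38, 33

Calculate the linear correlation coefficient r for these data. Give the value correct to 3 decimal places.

0.534

n = 6, Σx = 105, Σy = 183, Σx² = 1847, Σy² = 5803, Σxy = 3227
nΣxy − ΣxΣy = 19362 − 19215 = 147
nΣx² − (Σx)² = 11082 − 11025 = 57; nΣy² − (Σy)² = 34818 − 33489 = 1329
r = 147 / √(57 × 1329) = 147 / 275.2326 ≈ 0.534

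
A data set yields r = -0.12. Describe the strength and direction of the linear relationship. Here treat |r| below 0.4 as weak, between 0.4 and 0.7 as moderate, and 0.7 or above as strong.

r = -0.12 < 0 so the relationship is negative.
|r| = 0.12, which falls in the weak range.

weak negative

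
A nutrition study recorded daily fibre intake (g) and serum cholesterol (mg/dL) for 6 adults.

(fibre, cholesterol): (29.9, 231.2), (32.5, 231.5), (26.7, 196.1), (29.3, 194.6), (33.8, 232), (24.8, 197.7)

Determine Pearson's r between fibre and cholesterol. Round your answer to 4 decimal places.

n = 6, Σx = 177, Σy = 1283.1, Σx² = 5279.12, Σy² = 276279.35, Σxy = 38118.84
nΣxy − ΣxΣy = 228713.04 − 227108.7 = 1604.34
nΣx² − (Σx)² = 31674.72 − 31329 = 345.72; nΣy² − (Σy)² = 1657676.1 − 1646345.61 = 11330.49
r = 1604.34 / √(345.72 × 11330.49) = 1604.34 / 1979.1859 ≈ 0.8106

0.8106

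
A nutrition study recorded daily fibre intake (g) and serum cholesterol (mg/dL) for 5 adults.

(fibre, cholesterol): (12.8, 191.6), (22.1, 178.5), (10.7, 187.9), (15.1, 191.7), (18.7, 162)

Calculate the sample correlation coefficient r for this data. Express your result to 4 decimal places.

-0.6343

n = 5, Σx = 79.4, Σy = 911.7, Σx² = 1344.44, Σy² = 166872.11, Σxy = 14331.93
nΣxy − ΣxΣy = 71659.65 − 72388.98 = -729.33
nΣx² − (Σx)² = 6722.2 − 6304.36 = 417.84; nΣy² − (Σy)² = 834360.55 − 831196.89 = 3163.66
r = -729.33 / √(417.84 × 3163.66) = -729.33 / 1149.7407 ≈ -0.6343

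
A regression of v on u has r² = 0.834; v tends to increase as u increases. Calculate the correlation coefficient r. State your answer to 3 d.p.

0.913

|r| = √0.834 = 0.913
The association is positive, so r = 0.913.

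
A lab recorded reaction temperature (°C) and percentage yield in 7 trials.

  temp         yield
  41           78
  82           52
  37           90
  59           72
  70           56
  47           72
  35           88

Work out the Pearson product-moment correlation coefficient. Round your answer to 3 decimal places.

n = 7, Σx = 371, Σy = 508, Σx² = 21589, Σy² = 38136, Σxy = 25424
nΣxy − ΣxΣy = 177968 − 188468 = -10500
nΣx² − (Σx)² = 151123 − 137641 = 13482; nΣy² − (Σy)² = 266952 − 258064 = 8888
r = -10500 / √(13482 × 8888) = -10500 / 10946.5984 ≈ -0.959

-0.959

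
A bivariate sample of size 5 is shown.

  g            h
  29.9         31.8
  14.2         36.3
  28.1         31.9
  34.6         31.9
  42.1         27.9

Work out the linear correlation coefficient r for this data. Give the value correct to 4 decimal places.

n = 5, Σg = 148.9, Σh = 159.8, Σg² = 4854.83, Σh² = 5142.56, Σgh = 4641
nΣgh − ΣgΣh = 23205 − 23794.22 = -589.22
nΣg² − (Σg)² = 24274.15 − 22171.21 = 2102.94; nΣh² − (Σh)² = 25712.8 − 25536.04 = 176.76
r = -589.22 / √(2102.94 × 176.76) = -589.22 / 609.6849 ≈ -0.9664

-0.9664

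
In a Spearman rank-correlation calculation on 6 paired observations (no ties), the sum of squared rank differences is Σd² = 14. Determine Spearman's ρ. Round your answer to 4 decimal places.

0.6000

ρ = 1 − 6Σd² / [n(n²−1)] = 1 − 6×14 / (6×35)
  = 1 − 84/210 = 1 − 0.40000 ≈ 0.6000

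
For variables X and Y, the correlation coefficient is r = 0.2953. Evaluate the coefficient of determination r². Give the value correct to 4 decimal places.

0.0872

r² = (0.2953)² = 0.0872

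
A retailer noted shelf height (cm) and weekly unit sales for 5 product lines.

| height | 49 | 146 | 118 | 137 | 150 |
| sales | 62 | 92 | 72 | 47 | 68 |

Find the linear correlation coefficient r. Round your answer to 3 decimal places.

0.252

n = 5, Σx = 600, Σy = 341, Σx² = 78910, Σy² = 24325, Σxy = 41605
nΣxy − ΣxΣy = 208025 − 204600 = 3425
nΣx² − (Σx)² = 394550 − 360000 = 34550; nΣy² − (Σy)² = 121625 − 116281 = 5344
r = 3425 / √(34550 × 5344) = 3425 / 13588.0536 ≈ 0.252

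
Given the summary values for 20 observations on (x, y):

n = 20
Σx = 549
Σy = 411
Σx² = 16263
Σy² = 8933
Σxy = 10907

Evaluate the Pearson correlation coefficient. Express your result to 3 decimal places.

r = (nΣxy − ΣxΣy) / √[(nΣx² − (Σx)²)(nΣy² − (Σy)²)]
Numerator: 20×10907 − 549×411 = -7499
Denominator: √[(325260 − 301401)(178660 − 168921)] = √[23859 × 9739] = 15243.4511
r = -7499 / 15243.4511 ≈ -0.492

-0.492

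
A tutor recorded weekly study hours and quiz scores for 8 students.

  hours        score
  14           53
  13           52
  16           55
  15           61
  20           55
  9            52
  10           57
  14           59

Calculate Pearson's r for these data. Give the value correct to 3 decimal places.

n = 8, Σx = 111, Σy = 444, Σx² = 1623, Σy² = 24718, Σxy = 6177
nΣxy − ΣxΣy = 49416 − 49284 = 132
nΣx² − (Σx)² = 12984 − 12321 = 663; nΣy² − (Σy)² = 197744 − 197136 = 608
r = 132 / √(663 × 608) = 132 / 634.9047 ≈ 0.208

0.208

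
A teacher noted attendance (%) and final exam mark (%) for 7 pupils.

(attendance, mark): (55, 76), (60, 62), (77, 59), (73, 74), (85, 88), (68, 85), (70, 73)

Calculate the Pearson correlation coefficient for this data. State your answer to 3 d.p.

0.266

n = 7, Σx = 488, Σy = 517, Σx² = 34632, Σy² = 38875, Σxy = 36215
nΣxy − ΣxΣy = 253505 − 252296 = 1209
nΣx² − (Σx)² = 242424 − 238144 = 4280; nΣy² − (Σy)² = 272125 − 267289 = 4836
r = 1209 / √(4280 × 4836) = 1209 / 4549.5143 ≈ 0.266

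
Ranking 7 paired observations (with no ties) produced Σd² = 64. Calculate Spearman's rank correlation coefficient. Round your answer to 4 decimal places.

-0.1429

ρ = 1 − 6Σd² / [n(n²−1)] = 1 − 6×64 / (7×48)
  = 1 − 384/336 = 1 − 1.14286 ≈ -0.1429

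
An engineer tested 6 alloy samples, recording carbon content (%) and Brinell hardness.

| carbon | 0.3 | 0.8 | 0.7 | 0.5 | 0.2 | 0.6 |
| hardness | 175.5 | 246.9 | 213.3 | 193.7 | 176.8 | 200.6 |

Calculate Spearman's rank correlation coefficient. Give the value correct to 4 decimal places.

0.9429

Rank carbon: 2, 6, 5, 3, 1, 4
Rank hardness: 1, 6, 5, 3, 2, 4
d = rank(carbon) − rank(hardness): 1, 0, 0, 0, -1, 0; Σd² = 2
ρ = 1 − 6Σd² / [n(n²−1)] = 1 − 6×2 / (6×35) = 1 − 12/210 ≈ 0.9429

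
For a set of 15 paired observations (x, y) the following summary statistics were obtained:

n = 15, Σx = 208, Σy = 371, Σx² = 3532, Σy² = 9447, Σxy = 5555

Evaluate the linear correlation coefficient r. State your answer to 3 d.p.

r = (nΣxy − ΣxΣy) / √[(nΣx² − (Σx)²)(nΣy² − (Σy)²)]
Numerator: 15×5555 − 208×371 = 6157
Denominator: √[(52980 − 43264)(141705 − 137641)] = √[9716 × 4064] = 6283.7747
r = 6157 / 6283.7747 ≈ 0.980

0.980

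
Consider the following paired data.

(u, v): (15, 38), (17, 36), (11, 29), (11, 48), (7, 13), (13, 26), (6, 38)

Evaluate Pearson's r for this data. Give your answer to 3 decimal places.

n = 7, Σu = 80, Σv = 228, Σu² = 1010, Σv² = 8174, Σuv = 2686
nΣuv − ΣuΣv = 18802 − 18240 = 562
nΣu² − (Σu)² = 7070 − 6400 = 670; nΣv² − (Σv)² = 57218 − 51984 = 5234
r = 562 / √(670 × 5234) = 562 / 1872.6398 ≈ 0.300

0.300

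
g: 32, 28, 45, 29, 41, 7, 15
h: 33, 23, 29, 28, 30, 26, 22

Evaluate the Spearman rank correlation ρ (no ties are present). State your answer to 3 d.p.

Rank g: 5, 3, 7, 4, 6, 1, 2
Rank h: 7, 2, 5, 4, 6, 3, 1
d = rank(g) − rank(h): -2, 1, 2, 0, 0, -2, 1; Σd² = 14
ρ = 1 − 6Σd² / [n(n²−1)] = 1 − 6×14 / (7×48) = 1 − 84/336 ≈ 0.750

0.750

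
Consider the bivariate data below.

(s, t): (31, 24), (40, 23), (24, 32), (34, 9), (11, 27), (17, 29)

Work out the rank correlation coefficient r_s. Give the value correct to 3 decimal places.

Rank s: 4, 6, 3, 5, 1, 2
Rank t: 3, 2, 6, 1, 4, 5
d = rank(s) − rank(t): 1, 4, -3, 4, -3, -3; Σd² = 60
ρ = 1 − 6Σd² / [n(n²−1)] = 1 − 6×60 / (6×35) = 1 − 360/210 ≈ -0.714

-0.714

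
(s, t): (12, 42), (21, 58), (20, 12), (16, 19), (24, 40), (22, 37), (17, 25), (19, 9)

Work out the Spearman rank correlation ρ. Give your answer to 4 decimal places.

Rank s: 1, 6, 5, 2, 8, 7, 3, 4
Rank t: 7, 8, 2, 3, 6, 5, 4, 1
d = rank(s) − rank(t): -6, -2, 3, -1, 2, 2, -1, 3; Σd² = 68
ρ = 1 − 6Σd² / [n(n²−1)] = 1 − 6×68 / (8×63) = 1 − 408/504 ≈ 0.1905

0.1905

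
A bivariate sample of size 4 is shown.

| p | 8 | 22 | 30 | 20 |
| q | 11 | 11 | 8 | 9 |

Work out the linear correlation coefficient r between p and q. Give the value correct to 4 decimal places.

-0.7332

n = 4, Σp = 80, Σq = 39, Σp² = 1848, Σq² = 387, Σpq = 750
nΣpq − ΣpΣq = 3000 − 3120 = -120
nΣp² − (Σp)² = 7392 − 6400 = 992; nΣq² − (Σq)² = 1548 − 1521 = 27
r = -120 / √(992 × 27) = -120 / 163.6582 ≈ -0.7332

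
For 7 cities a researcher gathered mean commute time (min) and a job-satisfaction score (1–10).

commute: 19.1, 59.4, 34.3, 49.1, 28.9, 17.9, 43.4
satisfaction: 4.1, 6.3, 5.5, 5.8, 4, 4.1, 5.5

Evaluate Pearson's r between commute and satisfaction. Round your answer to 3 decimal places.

n = 7, Σx = 252.1, Σy = 35.3, Σx² = 10519.65, Σy² = 183.45, Σxy = 1353.65
nΣxy − ΣxΣy = 9475.55 − 8899.13 = 576.42
nΣx² − (Σx)² = 73637.55 − 63554.41 = 10083.14; nΣy² − (Σy)² = 1284.15 − 1246.09 = 38.06
r = 576.42 / √(10083.14 × 38.06) = 576.42 / 619.4871 ≈ 0.930

0.930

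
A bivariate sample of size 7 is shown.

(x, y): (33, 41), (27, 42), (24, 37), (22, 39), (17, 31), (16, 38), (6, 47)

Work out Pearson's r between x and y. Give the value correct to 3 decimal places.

n = 7, Σx = 145, Σy = 275, Σx² = 3459, Σy² = 10949, Σxy = 5650
nΣxy − ΣxΣy = 39550 − 39875 = -325
nΣx² − (Σx)² = 24213 − 21025 = 3188; nΣy² − (Σy)² = 76643 − 75625 = 1018
r = -325 / √(3188 × 1018) = -325 / 1801.4949 ≈ -0.180

-0.180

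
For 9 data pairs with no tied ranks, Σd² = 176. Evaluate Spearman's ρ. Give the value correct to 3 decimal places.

-0.467

ρ = 1 − 6Σd² / [n(n²−1)] = 1 − 6×176 / (9×80)
  = 1 − 1056/720 = 1 − 1.4667 ≈ -0.467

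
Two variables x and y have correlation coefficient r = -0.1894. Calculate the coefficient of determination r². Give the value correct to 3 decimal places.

0.036

r² = (-0.1894)² = 0.036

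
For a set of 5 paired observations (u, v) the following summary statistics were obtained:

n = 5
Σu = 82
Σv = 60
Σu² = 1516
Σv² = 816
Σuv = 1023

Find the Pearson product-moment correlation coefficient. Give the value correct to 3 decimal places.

r = (nΣuv − ΣuΣv) / √[(nΣu² − (Σu)²)(nΣv² − (Σv)²)]
Numerator: 5×1023 − 82×60 = 195
Denominator: √[(7580 − 6724)(4080 − 3600)] = √[856 × 480] = 640.9992
r = 195 / 640.9992 ≈ 0.304

0.304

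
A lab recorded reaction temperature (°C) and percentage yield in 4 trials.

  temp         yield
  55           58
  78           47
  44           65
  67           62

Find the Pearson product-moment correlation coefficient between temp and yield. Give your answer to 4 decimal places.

-0.8110

n = 4, Σx = 244, Σy = 232, Σx² = 15534, Σy² = 13642, Σxy = 13870
nΣxy − ΣxΣy = 55480 − 56608 = -1128
nΣx² − (Σx)² = 62136 − 59536 = 2600; nΣy² − (Σy)² = 54568 − 53824 = 744
r = -1128 / √(2600 × 744) = -1128 / 1390.8271 ≈ -0.8110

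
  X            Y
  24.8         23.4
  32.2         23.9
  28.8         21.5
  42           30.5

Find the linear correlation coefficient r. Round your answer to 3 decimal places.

0.896

n = 4, ΣX = 127.8, ΣY = 99.3, ΣX² = 4245.32, ΣY² = 2511.27, ΣXY = 3250.1
nΣXY − ΣXΣY = 13000.4 − 12690.54 = 309.86
nΣX² − (ΣX)² = 16981.28 − 16332.84 = 648.44; nΣY² − (ΣY)² = 10045.08 − 9860.49 = 184.59
r = 309.86 / √(648.44 × 184.59) = 309.86 / 345.9704 ≈ 0.896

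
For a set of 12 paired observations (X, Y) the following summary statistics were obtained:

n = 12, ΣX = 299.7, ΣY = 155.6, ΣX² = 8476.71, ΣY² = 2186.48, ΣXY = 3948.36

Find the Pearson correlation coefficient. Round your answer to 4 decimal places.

0.1521

r = (nΣXY − ΣXΣY) / √[(nΣX² − (ΣX)²)(nΣY² − (ΣY)²)]
Numerator: 12×3948.36 − 299.7×155.6 = 747
Denominator: √[(101720.52 − 89820.09)(26237.76 − 24211.36)] = √[11900.43 × 2026.4] = 4910.7058
r = 747 / 4910.7058 ≈ 0.1521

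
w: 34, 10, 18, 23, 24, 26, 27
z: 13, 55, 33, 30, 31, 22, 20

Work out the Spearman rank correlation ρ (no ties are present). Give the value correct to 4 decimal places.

-0.9643

Rank w: 7, 1, 2, 3, 4, 5, 6
Rank z: 1, 7, 6, 4, 5, 3, 2
d = rank(w) − rank(z): 6, -6, -4, -1, -1, 2, 4; Σd² = 110
ρ = 1 − 6Σd² / [n(n²−1)] = 1 − 6×110 / (7×48) = 1 − 660/336 ≈ -0.9643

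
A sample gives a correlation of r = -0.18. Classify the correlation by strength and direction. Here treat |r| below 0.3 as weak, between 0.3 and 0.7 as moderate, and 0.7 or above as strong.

r = -0.18 < 0 so the relationship is negative.
|r| = 0.18, which falls in the weak range.

weak negative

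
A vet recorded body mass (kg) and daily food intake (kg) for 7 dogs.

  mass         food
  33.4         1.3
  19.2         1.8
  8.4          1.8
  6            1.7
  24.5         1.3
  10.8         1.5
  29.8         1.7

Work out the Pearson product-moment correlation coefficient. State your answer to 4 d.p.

-0.5240

n = 7, Σx = 132.1, Σy = 11.1, Σx² = 3195.69, Σy² = 17.89, Σxy = 202.01
nΣxy − ΣxΣy = 1414.07 − 1466.31 = -52.24
nΣx² − (Σx)² = 22369.83 − 17450.41 = 4919.42; nΣy² − (Σy)² = 125.23 − 123.21 = 2.02
r = -52.24 / √(4919.42 × 2.02) = -52.24 / 99.6856 ≈ -0.5240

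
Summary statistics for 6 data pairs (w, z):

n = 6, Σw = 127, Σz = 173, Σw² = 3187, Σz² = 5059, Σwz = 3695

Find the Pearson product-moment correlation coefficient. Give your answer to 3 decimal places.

0.176

r = (nΣwz − ΣwΣz) / √[(nΣw² − (Σw)²)(nΣz² − (Σz)²)]
Numerator: 6×3695 − 127×173 = 199
Denominator: √[(19122 − 16129)(30354 − 29929)] = √[2993 × 425] = 1127.8409
r = 199 / 1127.8409 ≈ 0.176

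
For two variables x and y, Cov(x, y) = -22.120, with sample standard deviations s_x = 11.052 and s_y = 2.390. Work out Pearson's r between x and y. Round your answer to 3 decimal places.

r = Cov(x,y) / (s_x · s_y) = -22.120 / (11.052 × 2.390)
  = -22.120 / 26.4143 ≈ -0.837

-0.837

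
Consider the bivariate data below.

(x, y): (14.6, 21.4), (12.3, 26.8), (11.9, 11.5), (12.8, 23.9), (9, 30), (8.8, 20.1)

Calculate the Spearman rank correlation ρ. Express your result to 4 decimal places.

0.0857

Rank x: 6, 4, 3, 5, 2, 1
Rank y: 3, 5, 1, 4, 6, 2
d = rank(x) − rank(y): 3, -1, 2, 1, -4, -1; Σd² = 32
ρ = 1 − 6Σd² / [n(n²−1)] = 1 − 6×32 / (6×35) = 1 − 192/210 ≈ 0.0857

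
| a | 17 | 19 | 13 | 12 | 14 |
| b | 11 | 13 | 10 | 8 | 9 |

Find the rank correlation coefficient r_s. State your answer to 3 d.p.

0.900

Rank a: 4, 5, 2, 1, 3
Rank b: 4, 5, 3, 1, 2
d = rank(a) − rank(b): 0, 0, -1, 0, 1; Σd² = 2
ρ = 1 − 6Σd² / [n(n²−1)] = 1 − 6×2 / (5×24) = 1 − 12/120 ≈ 0.900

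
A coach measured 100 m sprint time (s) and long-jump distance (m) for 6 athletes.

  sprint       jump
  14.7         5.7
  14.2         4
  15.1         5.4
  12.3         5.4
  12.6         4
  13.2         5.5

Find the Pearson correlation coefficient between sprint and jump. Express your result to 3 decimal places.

0.233

n = 6, Σx = 82.1, Σy = 30, Σx² = 1130.03, Σy² = 153.06, Σxy = 411.55
nΣxy − ΣxΣy = 2469.3 − 2463 = 6.3
nΣx² − (Σx)² = 6780.18 − 6740.41 = 39.77; nΣy² − (Σy)² = 918.36 − 900 = 18.36
r = 6.3 / √(39.77 × 18.36) = 6.3 / 27.0218 ≈ 0.233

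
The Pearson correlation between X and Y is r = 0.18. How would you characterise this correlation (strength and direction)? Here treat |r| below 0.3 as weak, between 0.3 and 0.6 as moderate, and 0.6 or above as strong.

weak positive

r = 0.18 > 0 so the relationship is positive.
|r| = 0.18, which falls in the weak range.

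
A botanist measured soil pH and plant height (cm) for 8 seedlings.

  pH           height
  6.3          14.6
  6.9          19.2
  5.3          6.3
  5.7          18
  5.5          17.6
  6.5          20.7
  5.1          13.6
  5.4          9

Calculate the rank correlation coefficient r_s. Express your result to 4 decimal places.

0.8333

Rank pH: 6, 8, 2, 5, 4, 7, 1, 3
Rank height: 4, 7, 1, 6, 5, 8, 3, 2
d = rank(pH) − rank(height): 2, 1, 1, -1, -1, -1, -2, 1; Σd² = 14
ρ = 1 − 6Σd² / [n(n²−1)] = 1 − 6×14 / (8×63) = 1 − 84/504 ≈ 0.8333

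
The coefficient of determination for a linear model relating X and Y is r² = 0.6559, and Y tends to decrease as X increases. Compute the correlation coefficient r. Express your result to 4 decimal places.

-0.8099

|r| = √0.6559 = 0.8099
The association is negative, so r = −0.8099.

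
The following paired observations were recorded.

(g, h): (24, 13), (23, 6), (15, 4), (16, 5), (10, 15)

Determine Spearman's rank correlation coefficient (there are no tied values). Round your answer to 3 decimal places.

Rank g: 5, 4, 2, 3, 1
Rank h: 4, 3, 1, 2, 5
d = rank(g) − rank(h): 1, 1, 1, 1, -4; Σd² = 20
ρ = 1 − 6Σd² / [n(n²−1)] = 1 − 6×20 / (5×24) = 1 − 120/120 ≈ 0.000

0.000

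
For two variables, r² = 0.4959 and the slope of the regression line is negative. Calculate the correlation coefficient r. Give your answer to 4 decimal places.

|r| = √0.4959 = 0.7042
The association is negative, so r = −0.7042.

-0.7042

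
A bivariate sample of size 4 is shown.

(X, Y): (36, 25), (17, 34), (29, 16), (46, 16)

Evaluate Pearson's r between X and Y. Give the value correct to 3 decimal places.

-0.742

n = 4, ΣX = 128, ΣY = 91, ΣX² = 4542, ΣY² = 2293, ΣXY = 2678
nΣXY − ΣXΣY = 10712 − 11648 = -936
nΣX² − (ΣX)² = 18168 − 16384 = 1784; nΣY² − (ΣY)² = 9172 − 8281 = 891
r = -936 / √(1784 × 891) = -936 / 1260.7712 ≈ -0.742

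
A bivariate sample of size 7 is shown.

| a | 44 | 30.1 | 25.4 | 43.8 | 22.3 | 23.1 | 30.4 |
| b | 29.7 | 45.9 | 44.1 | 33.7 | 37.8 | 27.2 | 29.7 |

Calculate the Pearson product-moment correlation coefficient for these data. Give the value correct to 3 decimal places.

-0.263

n = 7, Σa = 219.1, Σb = 248.1, Σa² = 7360.67, Σb² = 9120.17, Σab = 7658.73
nΣab − ΣaΣb = 53611.11 − 54358.71 = -747.6
nΣa² − (Σa)² = 51524.69 − 48004.81 = 3519.88; nΣb² − (Σb)² = 63841.19 − 61553.61 = 2287.58
r = -747.6 / √(3519.88 × 2287.58) = -747.6 / 2837.6059 ≈ -0.263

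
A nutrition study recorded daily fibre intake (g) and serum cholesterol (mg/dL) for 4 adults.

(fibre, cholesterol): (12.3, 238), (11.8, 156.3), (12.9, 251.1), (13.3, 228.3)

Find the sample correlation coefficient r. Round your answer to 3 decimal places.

0.720

n = 4, Σx = 50.3, Σy = 873.7, Σx² = 633.83, Σy² = 196245.79, Σxy = 11047.32
nΣxy − ΣxΣy = 44189.28 − 43947.11 = 242.17
nΣx² − (Σx)² = 2535.32 − 2530.09 = 5.23; nΣy² − (Σy)² = 784983.16 − 763351.69 = 21631.47
r = 242.17 / √(5.23 × 21631.47) = 242.17 / 336.3519 ≈ 0.720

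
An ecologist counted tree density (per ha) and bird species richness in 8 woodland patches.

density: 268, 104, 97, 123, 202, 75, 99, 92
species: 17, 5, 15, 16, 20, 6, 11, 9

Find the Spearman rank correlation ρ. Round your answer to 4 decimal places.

Rank density: 8, 5, 3, 6, 7, 1, 4, 2
Rank species: 7, 1, 5, 6, 8, 2, 4, 3
d = rank(density) − rank(species): 1, 4, -2, 0, -1, -1, 0, -1; Σd² = 24
ρ = 1 − 6Σd² / [n(n²−1)] = 1 − 6×24 / (8×63) = 1 − 144/504 ≈ 0.7143

0.7143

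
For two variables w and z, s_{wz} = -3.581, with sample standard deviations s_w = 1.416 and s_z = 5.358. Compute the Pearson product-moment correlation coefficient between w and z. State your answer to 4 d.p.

r = Cov(w,z) / (s_w · s_z) = -3.581 / (1.416 × 5.358)
  = -3.581 / 7.5869 ≈ -0.4720

-0.4720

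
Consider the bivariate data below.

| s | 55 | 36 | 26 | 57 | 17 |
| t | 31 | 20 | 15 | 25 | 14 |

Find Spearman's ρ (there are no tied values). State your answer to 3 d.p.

Rank s: 4, 3, 2, 5, 1
Rank t: 5, 3, 2, 4, 1
d = rank(s) − rank(t): -1, 0, 0, 1, 0; Σd² = 2
ρ = 1 − 6Σd² / [n(n²−1)] = 1 − 6×2 / (5×24) = 1 − 12/120 ≈ 0.900

0.900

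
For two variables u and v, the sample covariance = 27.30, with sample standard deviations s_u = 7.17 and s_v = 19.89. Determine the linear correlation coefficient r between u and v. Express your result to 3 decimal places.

r = Cov(u,v) / (s_u · s_v) = 27.30 / (7.17 × 19.89)
  = 27.30 / 142.6113 ≈ 0.191

0.191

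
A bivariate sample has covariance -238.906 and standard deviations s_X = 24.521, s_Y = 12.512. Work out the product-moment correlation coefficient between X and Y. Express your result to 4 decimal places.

-0.7787

r = Cov(X,Y) / (s_X · s_Y) = -238.906 / (24.521 × 12.512)
  = -238.906 / 306.8068 ≈ -0.7787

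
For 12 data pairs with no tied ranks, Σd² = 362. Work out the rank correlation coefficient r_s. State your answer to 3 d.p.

-0.266

ρ = 1 − 6Σd² / [n(n²−1)] = 1 − 6×362 / (12×143)
  = 1 − 2172/1716 = 1 − 1.2657 ≈ -0.266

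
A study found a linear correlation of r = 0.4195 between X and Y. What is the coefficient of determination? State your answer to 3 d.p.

0.176

r² = (0.4195)² = 0.176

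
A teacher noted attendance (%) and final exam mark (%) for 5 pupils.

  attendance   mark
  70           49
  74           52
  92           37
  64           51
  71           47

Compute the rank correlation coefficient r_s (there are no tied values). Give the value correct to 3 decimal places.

-0.400

Rank attendance: 2, 4, 5, 1, 3
Rank mark: 3, 5, 1, 4, 2
d = rank(attendance) − rank(mark): -1, -1, 4, -3, 1; Σd² = 28
ρ = 1 − 6Σd² / [n(n²−1)] = 1 − 6×28 / (5×24) = 1 − 168/120 ≈ -0.400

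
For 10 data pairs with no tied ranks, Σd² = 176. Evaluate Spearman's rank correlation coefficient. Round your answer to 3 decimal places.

ρ = 1 − 6Σd² / [n(n²−1)] = 1 − 6×176 / (10×99)
  = 1 − 1056/990 = 1 − 1.0667 ≈ -0.067

-0.067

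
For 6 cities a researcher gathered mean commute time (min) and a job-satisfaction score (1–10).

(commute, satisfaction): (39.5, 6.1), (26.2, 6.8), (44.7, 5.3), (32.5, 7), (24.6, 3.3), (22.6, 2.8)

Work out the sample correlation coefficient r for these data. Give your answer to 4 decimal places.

n = 6, Σx = 190.1, Σy = 31.3, Σx² = 6416.95, Σy² = 179.27, Σxy = 1027.98
nΣxy − ΣxΣy = 6167.88 − 5950.13 = 217.75
nΣx² − (Σx)² = 38501.7 − 36138.01 = 2363.69; nΣy² − (Σy)² = 1075.62 − 979.69 = 95.93
r = 217.75 / √(2363.69 × 95.93) = 217.75 / 476.1815 ≈ 0.4573

0.4573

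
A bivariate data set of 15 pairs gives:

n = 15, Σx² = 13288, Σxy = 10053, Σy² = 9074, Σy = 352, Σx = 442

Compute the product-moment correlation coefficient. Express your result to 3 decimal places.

r = (nΣxy − ΣxΣy) / √[(nΣx² − (Σx)²)(nΣy² − (Σy)²)]
Numerator: 15×10053 − 442×352 = -4789
Denominator: √[(199320 − 195364)(136110 − 123904)] = √[3956 × 12206] = 6948.8802
r = -4789 / 6948.8802 ≈ -0.689

-0.689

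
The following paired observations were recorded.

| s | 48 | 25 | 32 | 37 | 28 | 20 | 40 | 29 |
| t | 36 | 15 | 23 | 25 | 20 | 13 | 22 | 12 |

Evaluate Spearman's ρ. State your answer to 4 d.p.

Rank s: 8, 2, 5, 6, 3, 1, 7, 4
Rank t: 8, 3, 6, 7, 4, 2, 5, 1
d = rank(s) − rank(t): 0, -1, -1, -1, -1, -1, 2, 3; Σd² = 18
ρ = 1 − 6Σd² / [n(n²−1)] = 1 − 6×18 / (8×63) = 1 − 108/504 ≈ 0.7857

0.7857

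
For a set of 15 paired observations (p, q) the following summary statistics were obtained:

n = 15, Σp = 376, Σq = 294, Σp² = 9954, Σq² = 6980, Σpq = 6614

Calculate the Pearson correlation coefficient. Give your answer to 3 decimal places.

r = (nΣpq − ΣpΣq) / √[(nΣp² − (Σp)²)(nΣq² − (Σq)²)]
Numerator: 15×6614 − 376×294 = -11334
Denominator: √[(149310 − 141376)(104700 − 86436)] = √[7934 × 18264] = 12037.7147
r = -11334 / 12037.7147 ≈ -0.942

-0.942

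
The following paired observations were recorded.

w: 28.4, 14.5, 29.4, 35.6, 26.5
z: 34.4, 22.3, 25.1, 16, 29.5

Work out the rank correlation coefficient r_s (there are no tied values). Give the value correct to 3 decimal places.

Rank w: 3, 1, 4, 5, 2
Rank z: 5, 2, 3, 1, 4
d = rank(w) − rank(z): -2, -1, 1, 4, -2; Σd² = 26
ρ = 1 − 6Σd² / [n(n²−1)] = 1 − 6×26 / (5×24) = 1 − 156/120 ≈ -0.300

-0.300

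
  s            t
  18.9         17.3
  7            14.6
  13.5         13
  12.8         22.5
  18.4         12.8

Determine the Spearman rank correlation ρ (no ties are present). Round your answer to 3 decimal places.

Rank s: 5, 1, 3, 2, 4
Rank t: 4, 3, 2, 5, 1
d = rank(s) − rank(t): 1, -2, 1, -3, 3; Σd² = 24
ρ = 1 − 6Σd² / [n(n²−1)] = 1 − 6×24 / (5×24) = 1 − 144/120 ≈ -0.200

-0.200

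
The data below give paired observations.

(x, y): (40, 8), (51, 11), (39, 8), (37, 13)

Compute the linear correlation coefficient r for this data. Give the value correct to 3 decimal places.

n = 4, Σx = 167, Σy = 40, Σx² = 7091, Σy² = 418, Σxy = 1674
nΣxy − ΣxΣy = 6696 − 6680 = 16
nΣx² − (Σx)² = 28364 − 27889 = 475; nΣy² − (Σy)² = 1672 − 1600 = 72
r = 16 / √(475 × 72) = 16 / 184.9324 ≈ 0.087

0.087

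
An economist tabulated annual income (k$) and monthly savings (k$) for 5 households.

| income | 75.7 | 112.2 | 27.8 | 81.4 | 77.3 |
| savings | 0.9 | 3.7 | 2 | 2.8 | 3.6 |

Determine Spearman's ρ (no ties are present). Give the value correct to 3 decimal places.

0.800

Rank income: 2, 5, 1, 4, 3
Rank savings: 1, 5, 2, 3, 4
d = rank(income) − rank(savings): 1, 0, -1, 1, -1; Σd² = 4
ρ = 1 − 6Σd² / [n(n²−1)] = 1 − 6×4 / (5×24) = 1 − 24/120 ≈ 0.800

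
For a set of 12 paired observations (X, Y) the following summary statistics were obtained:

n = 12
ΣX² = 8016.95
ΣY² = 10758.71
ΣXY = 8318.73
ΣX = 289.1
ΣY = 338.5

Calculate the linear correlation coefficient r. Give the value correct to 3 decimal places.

r = (nΣXY − ΣXΣY) / √[(nΣX² − (ΣX)²)(nΣY² − (ΣY)²)]
Numerator: 12×8318.73 − 289.1×338.5 = 1964.41
Denominator: √[(96203.4 − 83578.81)(129104.52 − 114582.25)] = √[12624.59 × 14522.27] = 13540.2254
r = 1964.41 / 13540.2254 ≈ 0.145

0.145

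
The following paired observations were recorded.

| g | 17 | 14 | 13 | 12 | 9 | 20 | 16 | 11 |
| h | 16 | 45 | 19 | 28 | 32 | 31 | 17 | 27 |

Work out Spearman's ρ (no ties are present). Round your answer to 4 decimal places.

Rank g: 7, 5, 4, 3, 1, 8, 6, 2
Rank h: 1, 8, 3, 5, 7, 6, 2, 4
d = rank(g) − rank(h): 6, -3, 1, -2, -6, 2, 4, -2; Σd² = 110
ρ = 1 − 6Σd² / [n(n²−1)] = 1 − 6×110 / (8×63) = 1 − 660/504 ≈ -0.3095

-0.3095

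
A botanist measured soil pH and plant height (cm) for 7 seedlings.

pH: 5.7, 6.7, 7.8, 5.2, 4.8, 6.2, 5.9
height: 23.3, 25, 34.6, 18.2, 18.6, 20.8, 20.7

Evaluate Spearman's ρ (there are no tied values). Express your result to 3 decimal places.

Rank pH: 3, 6, 7, 2, 1, 5, 4
Rank height: 5, 6, 7, 1, 2, 4, 3
d = rank(pH) − rank(height): -2, 0, 0, 1, -1, 1, 1; Σd² = 8
ρ = 1 − 6Σd² / [n(n²−1)] = 1 − 6×8 / (7×48) = 1 − 48/336 ≈ 0.857

0.857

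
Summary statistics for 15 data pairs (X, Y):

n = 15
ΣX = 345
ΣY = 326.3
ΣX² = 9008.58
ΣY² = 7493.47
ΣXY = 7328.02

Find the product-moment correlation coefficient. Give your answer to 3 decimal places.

-0.271

r = (nΣXY − ΣXΣY) / √[(nΣX² − (ΣX)²)(nΣY² − (ΣY)²)]
Numerator: 15×7328.02 − 345×326.3 = -2653.2
Denominator: √[(135128.7 − 119025)(112402.05 − 106471.69)] = √[16103.7 × 5930.36] = 9772.4479
r = -2653.2 / 9772.4479 ≈ -0.271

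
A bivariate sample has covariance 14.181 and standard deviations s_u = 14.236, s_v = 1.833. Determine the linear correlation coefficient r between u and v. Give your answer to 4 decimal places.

0.5434

r = Cov(u,v) / (s_u · s_v) = 14.181 / (14.236 × 1.833)
  = 14.181 / 26.0946 ≈ 0.5434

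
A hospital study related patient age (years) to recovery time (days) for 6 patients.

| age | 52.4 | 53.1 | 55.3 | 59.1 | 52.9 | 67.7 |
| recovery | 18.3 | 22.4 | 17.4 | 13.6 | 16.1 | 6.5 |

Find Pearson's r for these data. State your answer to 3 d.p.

n = 6, Σx = 340.5, Σy = 94.3, Σx² = 19497.97, Σy² = 1625.83, Σxy = 5206.08
nΣxy − ΣxΣy = 31236.48 − 32109.15 = -872.67
nΣx² − (Σx)² = 116987.82 − 115940.25 = 1047.57; nΣy² − (Σy)² = 9754.98 − 8892.49 = 862.49
r = -872.67 / √(1047.57 × 862.49) = -872.67 / 950.5360 ≈ -0.918

-0.918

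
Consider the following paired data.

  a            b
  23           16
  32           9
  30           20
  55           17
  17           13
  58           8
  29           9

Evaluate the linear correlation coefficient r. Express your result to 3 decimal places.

n = 7, Σa = 244, Σb = 92, Σa² = 9972, Σb² = 1340, Σab = 3137
nΣab − ΣaΣb = 21959 − 22448 = -489
nΣa² − (Σa)² = 69804 − 59536 = 10268; nΣb² − (Σb)² = 9380 − 8464 = 916
r = -489 / √(10268 × 916) = -489 / 3066.8368 ≈ -0.159

-0.159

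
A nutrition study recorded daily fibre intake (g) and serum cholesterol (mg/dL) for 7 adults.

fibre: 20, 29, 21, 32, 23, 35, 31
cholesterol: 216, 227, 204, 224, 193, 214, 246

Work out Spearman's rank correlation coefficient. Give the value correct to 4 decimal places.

0.3214

Rank fibre: 1, 4, 2, 6, 3, 7, 5
Rank cholesterol: 4, 6, 2, 5, 1, 3, 7
d = rank(fibre) − rank(cholesterol): -3, -2, 0, 1, 2, 4, -2; Σd² = 38
ρ = 1 − 6Σd² / [n(n²−1)] = 1 − 6×38 / (7×48) = 1 − 228/336 ≈ 0.3214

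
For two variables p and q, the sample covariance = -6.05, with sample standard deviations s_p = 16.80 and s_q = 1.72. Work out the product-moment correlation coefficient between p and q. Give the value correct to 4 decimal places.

r = Cov(p,q) / (s_p · s_q) = -6.05 / (16.80 × 1.72)
  = -6.05 / 28.8960 ≈ -0.2094

-0.2094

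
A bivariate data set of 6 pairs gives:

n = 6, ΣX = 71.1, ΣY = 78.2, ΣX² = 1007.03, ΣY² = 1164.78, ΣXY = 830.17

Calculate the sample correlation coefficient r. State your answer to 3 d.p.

-0.624

r = (nΣXY − ΣXΣY) / √[(nΣX² − (ΣX)²)(nΣY² − (ΣY)²)]
Numerator: 6×830.17 − 71.1×78.2 = -579
Denominator: √[(6042.18 − 5055.21)(6988.68 − 6115.24)] = √[986.97 × 873.44] = 928.4714
r = -579 / 928.4714 ≈ -0.624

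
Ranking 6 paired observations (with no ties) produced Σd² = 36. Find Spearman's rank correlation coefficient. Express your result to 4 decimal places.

ρ = 1 − 6Σd² / [n(n²−1)] = 1 − 6×36 / (6×35)
  = 1 − 216/210 = 1 − 1.02857 ≈ -0.0286

-0.0286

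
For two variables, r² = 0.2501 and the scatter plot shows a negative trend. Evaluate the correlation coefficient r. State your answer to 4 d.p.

|r| = √0.2501 = 0.5001
The association is negative, so r = −0.5001.

-0.5001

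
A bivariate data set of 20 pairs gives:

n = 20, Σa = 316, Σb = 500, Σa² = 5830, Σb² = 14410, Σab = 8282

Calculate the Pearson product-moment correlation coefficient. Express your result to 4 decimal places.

0.3021

r = (nΣab − ΣaΣb) / √[(nΣa² − (Σa)²)(nΣb² − (Σb)²)]
Numerator: 20×8282 − 316×500 = 7640
Denominator: √[(116600 − 99856)(288200 − 250000)] = √[16744 × 38200] = 25290.7256
r = 7640 / 25290.7256 ≈ 0.3021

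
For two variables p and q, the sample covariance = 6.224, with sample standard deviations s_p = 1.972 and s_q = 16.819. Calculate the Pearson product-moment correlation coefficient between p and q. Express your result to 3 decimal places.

0.188

r = Cov(p,q) / (s_p · s_q) = 6.224 / (1.972 × 16.819)
  = 6.224 / 33.1671 ≈ 0.188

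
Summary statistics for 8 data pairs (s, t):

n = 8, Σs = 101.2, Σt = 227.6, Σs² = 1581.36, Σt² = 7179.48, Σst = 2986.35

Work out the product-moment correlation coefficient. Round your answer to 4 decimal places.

0.2328

r = (nΣst − ΣsΣt) / √[(nΣs² − (Σs)²)(nΣt² − (Σt)²)]
Numerator: 8×2986.35 − 101.2×227.6 = 857.68
Denominator: √[(12650.88 − 10241.44)(57435.84 − 51801.76)] = √[2409.44 × 5634.08] = 3684.4237
r = 857.68 / 3684.4237 ≈ 0.2328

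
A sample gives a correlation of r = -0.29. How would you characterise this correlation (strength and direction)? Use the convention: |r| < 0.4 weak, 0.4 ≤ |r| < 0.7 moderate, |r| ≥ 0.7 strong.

weak negative

r = -0.29 < 0 so the relationship is negative.
|r| = 0.29, which falls in the weak range.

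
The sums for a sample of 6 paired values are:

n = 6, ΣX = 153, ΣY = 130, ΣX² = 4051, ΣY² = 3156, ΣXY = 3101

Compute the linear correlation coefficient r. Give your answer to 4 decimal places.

r = (nΣXY − ΣXΣY) / √[(nΣX² − (ΣX)²)(nΣY² − (ΣY)²)]
Numerator: 6×3101 − 153×130 = -1284
Denominator: √[(24306 − 23409)(18936 − 16900)] = √[897 × 2036] = 1351.4037
r = -1284 / 1351.4037 ≈ -0.9501

-0.9501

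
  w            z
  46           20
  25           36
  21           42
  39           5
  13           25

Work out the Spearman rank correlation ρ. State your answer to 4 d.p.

-0.6000

Rank w: 5, 3, 2, 4, 1
Rank z: 2, 4, 5, 1, 3
d = rank(w) − rank(z): 3, -1, -3, 3, -2; Σd² = 32
ρ = 1 − 6Σd² / [n(n²−1)] = 1 − 6×32 / (5×24) = 1 − 192/120 ≈ -0.6000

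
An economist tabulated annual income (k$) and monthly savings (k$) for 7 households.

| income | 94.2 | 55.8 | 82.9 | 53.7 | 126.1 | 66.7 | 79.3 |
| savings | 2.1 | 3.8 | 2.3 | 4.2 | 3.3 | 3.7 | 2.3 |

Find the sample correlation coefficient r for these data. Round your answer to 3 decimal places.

n = 7, Σx = 558.7, Σy = 21.7, Σx² = 48381.97, Σy² = 71.65, Σxy = 1671.38
nΣxy − ΣxΣy = 11699.66 − 12123.79 = -424.13
nΣx² − (Σx)² = 338673.79 − 312145.69 = 26528.1; nΣy² − (Σy)² = 501.55 − 470.89 = 30.66
r = -424.13 / √(26528.1 × 30.66) = -424.13 / 901.8600 ≈ -0.470

-0.470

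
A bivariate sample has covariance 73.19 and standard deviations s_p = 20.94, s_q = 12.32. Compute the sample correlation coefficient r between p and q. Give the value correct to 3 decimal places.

r = Cov(p,q) / (s_p · s_q) = 73.19 / (20.94 × 12.32)
  = 73.19 / 257.9808 ≈ 0.284

0.284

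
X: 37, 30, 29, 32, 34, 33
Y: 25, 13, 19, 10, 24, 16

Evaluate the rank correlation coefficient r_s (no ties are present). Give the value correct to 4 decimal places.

0.6000

Rank X: 6, 2, 1, 3, 5, 4
Rank Y: 6, 2, 4, 1, 5, 3
d = rank(X) − rank(Y): 0, 0, -3, 2, 0, 1; Σd² = 14
ρ = 1 − 6Σd² / [n(n²−1)] = 1 − 6×14 / (6×35) = 1 − 84/210 ≈ 0.6000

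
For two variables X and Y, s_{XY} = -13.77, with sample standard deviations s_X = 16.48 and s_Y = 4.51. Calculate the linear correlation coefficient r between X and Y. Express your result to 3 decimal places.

r = Cov(X,Y) / (s_X · s_Y) = -13.77 / (16.48 × 4.51)
  = -13.77 / 74.3248 ≈ -0.185

-0.185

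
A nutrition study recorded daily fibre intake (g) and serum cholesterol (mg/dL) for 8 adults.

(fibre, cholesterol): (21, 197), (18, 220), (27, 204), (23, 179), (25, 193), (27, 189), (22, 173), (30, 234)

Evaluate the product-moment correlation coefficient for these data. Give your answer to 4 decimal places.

n = 8, Σx = 193, Σy = 1589, Σx² = 4761, Σy² = 318521, Σxy = 38476
nΣxy − ΣxΣy = 307808 − 306677 = 1131
nΣx² − (Σx)² = 38088 − 37249 = 839; nΣy² − (Σy)² = 2548168 − 2524921 = 23247
r = 1131 / √(839 × 23247) = 1131 / 4416.3597 ≈ 0.2561

0.2561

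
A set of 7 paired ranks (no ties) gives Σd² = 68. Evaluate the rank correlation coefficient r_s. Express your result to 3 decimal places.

-0.214

ρ = 1 − 6Σd² / [n(n²−1)] = 1 − 6×68 / (7×48)
  = 1 − 408/336 = 1 − 1.2143 ≈ -0.214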